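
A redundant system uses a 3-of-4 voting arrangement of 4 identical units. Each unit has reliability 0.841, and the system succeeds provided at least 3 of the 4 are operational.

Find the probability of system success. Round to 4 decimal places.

R = Σ_{i=3}^{4} C(4,i) p^i (1−p)^{4−i} with p = 0.841
C(4,3)·0.841^3·0.159^1 = 0.378308
C(4,4)·0.841^4·0.159^0 = 0.500246
Sum = 0.8786

0.8786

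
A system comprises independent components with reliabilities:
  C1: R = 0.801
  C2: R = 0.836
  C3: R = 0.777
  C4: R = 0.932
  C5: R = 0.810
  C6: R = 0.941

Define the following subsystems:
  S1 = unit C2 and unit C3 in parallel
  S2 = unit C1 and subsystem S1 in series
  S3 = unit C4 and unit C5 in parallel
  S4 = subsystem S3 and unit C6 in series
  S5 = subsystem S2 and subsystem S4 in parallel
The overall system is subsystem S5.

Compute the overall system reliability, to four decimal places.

Parallel (C2 and C3): 1 − (1 − 0.836000)(1 − 0.777000) = 0.963428
Series (C1 and [0.963428]): 0.801000 × 0.963428 = 0.771706
Parallel (C4 and C5): 1 − (1 − 0.932000)(1 − 0.810000) = 0.987080
Series ([0.987080] and C6): 0.987080 × 0.941000 = 0.928842
Parallel ([0.771706] and [0.928842]): 1 − (1 − 0.771706)(1 − 0.928842) = 0.9838

0.9838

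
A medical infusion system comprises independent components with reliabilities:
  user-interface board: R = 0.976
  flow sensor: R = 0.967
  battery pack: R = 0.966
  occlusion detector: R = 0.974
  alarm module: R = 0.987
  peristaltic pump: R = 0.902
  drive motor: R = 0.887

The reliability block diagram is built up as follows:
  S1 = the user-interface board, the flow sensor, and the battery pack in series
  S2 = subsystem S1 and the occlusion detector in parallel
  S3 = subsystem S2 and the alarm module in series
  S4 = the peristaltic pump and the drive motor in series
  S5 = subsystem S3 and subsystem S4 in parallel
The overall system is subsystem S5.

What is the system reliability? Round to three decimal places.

Series (user-interface board, flow sensor, and battery pack): 0.97600 × 0.96700 × 0.96600 = 0.91170
Parallel ([0.91170] and occlusion detector): 1 − (1 − 0.91170)(1 − 0.97400) = 0.99770
Series ([0.99770] and alarm module): 0.99770 × 0.98700 = 0.98473
Series (peristaltic pump and drive motor): 0.90200 × 0.88700 = 0.80007
Parallel ([0.98473] and [0.80007]): 1 − (1 − 0.98473)(1 − 0.80007) = 0.997

0.997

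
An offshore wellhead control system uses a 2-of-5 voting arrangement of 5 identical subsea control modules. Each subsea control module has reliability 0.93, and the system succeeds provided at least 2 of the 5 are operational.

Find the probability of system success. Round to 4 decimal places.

R = Σ_{i=2}^{5} C(5,i) p^i (1−p)^{5−i} with p = 0.93
C(5,2)·0.93^2·0.07^3 = 0.002967
C(5,3)·0.93^3·0.07^2 = 0.039413
C(5,4)·0.93^4·0.07^1 = 0.261818
C(5,5)·0.93^5·0.07^0 = 0.695688
Sum = 0.9999

0.9999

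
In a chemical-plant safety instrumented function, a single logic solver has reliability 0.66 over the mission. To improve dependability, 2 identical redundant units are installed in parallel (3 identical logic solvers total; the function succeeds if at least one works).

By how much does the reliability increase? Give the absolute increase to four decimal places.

R_before = 0.66
R_after = 1 − (1 − 0.66)^3 = 0.9607
ΔR = 0.9607 − 0.66 = 0.3007

0.3007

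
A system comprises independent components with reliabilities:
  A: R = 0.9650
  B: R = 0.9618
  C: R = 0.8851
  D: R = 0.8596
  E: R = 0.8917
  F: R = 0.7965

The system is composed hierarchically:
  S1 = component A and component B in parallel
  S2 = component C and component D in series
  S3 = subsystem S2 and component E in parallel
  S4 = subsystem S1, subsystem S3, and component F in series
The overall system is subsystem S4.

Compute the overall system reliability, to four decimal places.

Parallel (A and B): 1 − (1 − 0.965000)(1 − 0.961800) = 0.998663
Series (C and D): 0.885100 × 0.859600 = 0.760832
Parallel ([0.760832] and E): 1 − (1 − 0.760832)(1 − 0.891700) = 0.974098
Series ([0.998663], [0.974098], and F): 0.998663 × 0.974098 × 0.796500 = 0.7748

0.7748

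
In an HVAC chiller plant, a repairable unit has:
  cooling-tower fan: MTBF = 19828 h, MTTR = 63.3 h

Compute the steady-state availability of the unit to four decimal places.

0.9968

A(cooling-tower fan) = MTBF/(MTBF+MTTR) = 19828/(19828+63.3) = 0.9968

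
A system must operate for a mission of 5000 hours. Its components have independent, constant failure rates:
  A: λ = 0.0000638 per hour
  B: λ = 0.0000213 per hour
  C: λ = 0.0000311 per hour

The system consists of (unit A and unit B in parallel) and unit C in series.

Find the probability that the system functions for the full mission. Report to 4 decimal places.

R(A) = exp(−0.0000638 × 5000) = 0.726876
R(B) = exp(−0.0000213 × 5000) = 0.898975
R(C) = exp(−0.0000311 × 5000) = 0.855987
Parallel (A and B): 1 − (1 − 0.726876)(1 − 0.898975) = 0.972408
Series ([0.972408] and C): 0.972408 × 0.855987 = 0.8324

0.8324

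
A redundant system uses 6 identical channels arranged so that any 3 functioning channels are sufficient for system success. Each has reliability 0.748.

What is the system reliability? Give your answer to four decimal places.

0.9613

R = Σ_{i=3}^{6} C(6,i) p^i (1−p)^{6−i} with p = 0.748
C(6,3)·0.748^3·0.252^3 = 0.133948
C(6,4)·0.748^4·0.252^2 = 0.298194
C(6,5)·0.748^5·0.252^1 = 0.354046
C(6,6)·0.748^6·0.252^0 = 0.175150
Sum = 0.9613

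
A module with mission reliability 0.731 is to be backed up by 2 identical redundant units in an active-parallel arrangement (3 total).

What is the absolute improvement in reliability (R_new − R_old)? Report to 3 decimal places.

R_before = 0.731
R_after = 1 − (1 − 0.731)^3 = 0.981
ΔR = 0.981 − 0.731 = 0.250

0.250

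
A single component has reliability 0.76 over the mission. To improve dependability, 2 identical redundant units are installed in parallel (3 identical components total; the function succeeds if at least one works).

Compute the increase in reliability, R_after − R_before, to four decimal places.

0.2262

R_before = 0.76
R_after = 1 − (1 − 0.76)^3 = 0.9862
ΔR = 0.9862 − 0.76 = 0.2262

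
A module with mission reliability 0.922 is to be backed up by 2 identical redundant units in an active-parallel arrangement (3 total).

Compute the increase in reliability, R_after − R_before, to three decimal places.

R_before = 0.922
R_after = 1 − (1 − 0.922)^3 = 1.000
ΔR = 1.000 − 0.922 = 0.078

0.078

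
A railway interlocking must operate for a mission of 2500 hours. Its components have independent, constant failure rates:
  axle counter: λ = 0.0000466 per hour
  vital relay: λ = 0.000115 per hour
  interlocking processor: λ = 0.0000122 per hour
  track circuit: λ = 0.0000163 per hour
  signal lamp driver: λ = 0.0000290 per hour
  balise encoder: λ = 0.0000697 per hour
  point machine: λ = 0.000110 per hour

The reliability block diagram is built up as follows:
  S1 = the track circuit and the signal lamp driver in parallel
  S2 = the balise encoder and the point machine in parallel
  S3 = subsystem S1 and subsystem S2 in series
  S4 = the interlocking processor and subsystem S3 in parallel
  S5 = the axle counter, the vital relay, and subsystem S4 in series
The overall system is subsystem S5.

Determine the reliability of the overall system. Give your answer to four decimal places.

0.6668

R(axle counter) = exp(−0.0000466 × 2500) = 0.890030
R(vital relay) = exp(−0.000115 × 2500) = 0.750137
R(interlocking processor) = exp(−0.0000122 × 2500) = 0.969960
R(track circuit) = exp(−0.0000163 × 2500) = 0.960069
R(signal lamp driver) = exp(−0.0000290 × 2500) = 0.930066
R(balise encoder) = exp(−0.0000697 × 2500) = 0.840087
R(point machine) = exp(−0.000110 × 2500) = 0.759572
Parallel (track circuit and signal lamp driver): 1 − (1 − 0.960069)(1 − 0.930066) = 0.997207
Parallel (balise encoder and point machine): 1 − (1 − 0.840087)(1 − 0.759572) = 0.961552
Series ([0.997207] and [0.961552]): 0.997207 × 0.961552 = 0.958866
Parallel (interlocking processor and [0.958866]): 1 − (1 − 0.969960)(1 − 0.958866) = 0.998764
Series (axle counter, vital relay, and [0.998764]): 0.890030 × 0.750137 × 0.998764 = 0.6668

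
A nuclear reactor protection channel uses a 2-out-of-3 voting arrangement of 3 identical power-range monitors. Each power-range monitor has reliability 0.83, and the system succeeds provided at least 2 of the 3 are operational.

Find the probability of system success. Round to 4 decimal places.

R = Σ_{i=2}^{3} C(3,i) p^i (1−p)^{3−i} with p = 0.83
C(3,2)·0.83^2·0.17^1 = 0.351339
C(3,3)·0.83^3·0.17^0 = 0.571787
Sum = 0.9231

0.9231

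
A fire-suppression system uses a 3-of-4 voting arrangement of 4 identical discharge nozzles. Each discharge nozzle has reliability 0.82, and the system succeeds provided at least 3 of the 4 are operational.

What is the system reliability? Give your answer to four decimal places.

R = Σ_{i=3}^{4} C(4,i) p^i (1−p)^{4−i} with p = 0.82
C(4,3)·0.82^3·0.18^1 = 0.396985
C(4,4)·0.82^4·0.18^0 = 0.452122
Sum = 0.8491

0.8491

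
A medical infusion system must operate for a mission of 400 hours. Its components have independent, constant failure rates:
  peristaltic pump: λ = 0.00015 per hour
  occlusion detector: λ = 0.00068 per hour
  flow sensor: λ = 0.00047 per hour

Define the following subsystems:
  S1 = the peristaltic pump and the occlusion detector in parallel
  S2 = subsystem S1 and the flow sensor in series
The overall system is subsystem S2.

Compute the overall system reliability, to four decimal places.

R(peristaltic pump) = exp(−0.00015 × 400) = 0.941765
R(occlusion detector) = exp(−0.00068 × 400) = 0.761854
R(flow sensor) = exp(−0.00047 × 400) = 0.828615
Parallel (peristaltic pump and occlusion detector): 1 − (1 − 0.941765)(1 − 0.761854) = 0.986132
Series ([0.986132] and flow sensor): 0.986132 × 0.828615 = 0.8171

0.8171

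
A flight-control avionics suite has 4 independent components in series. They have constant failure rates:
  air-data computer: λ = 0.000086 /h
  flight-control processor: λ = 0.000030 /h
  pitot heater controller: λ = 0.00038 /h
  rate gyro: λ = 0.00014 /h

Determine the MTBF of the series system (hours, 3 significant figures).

Series of exponential components: λ_sys = Σ λ_i
λ_sys = 0.000086 + 0.000030 + 0.00038 + 0.00014 = 6.3600e-04 /h
MTBF = 1 / λ_sys = 1570 h

1570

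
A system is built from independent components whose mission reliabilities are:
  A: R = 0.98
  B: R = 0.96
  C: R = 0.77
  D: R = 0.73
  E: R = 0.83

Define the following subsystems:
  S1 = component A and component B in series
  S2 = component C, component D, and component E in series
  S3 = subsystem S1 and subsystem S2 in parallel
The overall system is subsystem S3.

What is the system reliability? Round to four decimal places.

Series (A and B): 0.980000 × 0.960000 = 0.940800
Series (C, D, and E): 0.770000 × 0.730000 × 0.830000 = 0.466543
Parallel ([0.940800] and [0.466543]): 1 − (1 − 0.940800)(1 − 0.466543) = 0.9684

0.9684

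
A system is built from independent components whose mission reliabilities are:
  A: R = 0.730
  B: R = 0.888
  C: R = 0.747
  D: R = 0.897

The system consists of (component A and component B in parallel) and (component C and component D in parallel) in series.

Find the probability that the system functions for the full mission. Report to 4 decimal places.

Parallel (A and B): 1 − (1 − 0.730000)(1 − 0.888000) = 0.969760
Parallel (C and D): 1 − (1 − 0.747000)(1 − 0.897000) = 0.973941
Series ([0.969760] and [0.973941]): 0.969760 × 0.973941 = 0.9445

0.9445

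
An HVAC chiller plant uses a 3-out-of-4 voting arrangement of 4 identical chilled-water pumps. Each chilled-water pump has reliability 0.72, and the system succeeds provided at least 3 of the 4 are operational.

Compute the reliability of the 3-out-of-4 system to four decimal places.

R = Σ_{i=3}^{4} C(4,i) p^i (1−p)^{4−i} with p = 0.72
C(4,3)·0.72^3·0.28^1 = 0.418038
C(4,4)·0.72^4·0.28^0 = 0.268739
Sum = 0.6868

0.6868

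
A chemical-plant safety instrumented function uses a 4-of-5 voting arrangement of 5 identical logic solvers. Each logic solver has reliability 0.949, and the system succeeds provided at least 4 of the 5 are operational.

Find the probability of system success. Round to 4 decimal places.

R = Σ_{i=4}^{5} C(5,i) p^i (1−p)^{5−i} with p = 0.949
C(5,4)·0.949^4·0.051^1 = 0.206826
C(5,5)·0.949^5·0.051^0 = 0.769717
Sum = 0.9765

0.9765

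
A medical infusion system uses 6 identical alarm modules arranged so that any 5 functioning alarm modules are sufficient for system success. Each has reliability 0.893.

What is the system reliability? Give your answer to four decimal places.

R = Σ_{i=5}^{6} C(6,i) p^i (1−p)^{6−i} with p = 0.893
C(6,5)·0.893^5·0.107^1 = 0.364580
C(6,6)·0.893^6·0.107^0 = 0.507118
Sum = 0.8717

0.8717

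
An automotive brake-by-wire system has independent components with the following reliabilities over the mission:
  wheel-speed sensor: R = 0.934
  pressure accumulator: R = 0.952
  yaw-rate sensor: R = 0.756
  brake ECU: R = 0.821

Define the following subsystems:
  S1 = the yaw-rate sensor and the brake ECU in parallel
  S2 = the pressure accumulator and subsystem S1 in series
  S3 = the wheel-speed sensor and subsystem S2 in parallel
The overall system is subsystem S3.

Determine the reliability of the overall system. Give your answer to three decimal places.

0.994

Parallel (yaw-rate sensor and brake ECU): 1 − (1 − 0.75600)(1 − 0.82100) = 0.95632
Series (pressure accumulator and [0.95632]): 0.95200 × 0.95632 = 0.91042
Parallel (wheel-speed sensor and [0.91042]): 1 − (1 − 0.93400)(1 − 0.91042) = 0.994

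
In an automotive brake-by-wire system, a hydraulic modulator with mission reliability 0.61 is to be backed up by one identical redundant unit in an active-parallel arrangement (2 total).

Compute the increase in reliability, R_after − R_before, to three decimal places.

0.238

R_before = 0.61
R_after = 1 − (1 − 0.61)^2 = 0.848
ΔR = 0.848 − 0.61 = 0.238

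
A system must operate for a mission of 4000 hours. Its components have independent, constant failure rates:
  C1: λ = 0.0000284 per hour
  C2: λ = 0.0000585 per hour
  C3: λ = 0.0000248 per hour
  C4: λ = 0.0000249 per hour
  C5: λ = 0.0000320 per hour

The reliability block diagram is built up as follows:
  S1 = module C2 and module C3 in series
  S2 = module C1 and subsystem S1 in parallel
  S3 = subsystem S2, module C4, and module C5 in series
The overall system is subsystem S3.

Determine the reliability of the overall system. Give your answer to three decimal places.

0.772

R(C1) = exp(−0.0000284 × 4000) = 0.89261
R(C2) = exp(−0.0000585 × 4000) = 0.79136
R(C3) = exp(−0.0000248 × 4000) = 0.90556
R(C4) = exp(−0.0000249 × 4000) = 0.90520
R(C5) = exp(−0.0000320 × 4000) = 0.87985
Series (C2 and C3): 0.79136 × 0.90556 = 0.71662
Parallel (C1 and [0.71662]): 1 − (1 − 0.89261)(1 − 0.71662) = 0.96957
Series ([0.96957], C4, and C5): 0.96957 × 0.90520 × 0.87985 = 0.772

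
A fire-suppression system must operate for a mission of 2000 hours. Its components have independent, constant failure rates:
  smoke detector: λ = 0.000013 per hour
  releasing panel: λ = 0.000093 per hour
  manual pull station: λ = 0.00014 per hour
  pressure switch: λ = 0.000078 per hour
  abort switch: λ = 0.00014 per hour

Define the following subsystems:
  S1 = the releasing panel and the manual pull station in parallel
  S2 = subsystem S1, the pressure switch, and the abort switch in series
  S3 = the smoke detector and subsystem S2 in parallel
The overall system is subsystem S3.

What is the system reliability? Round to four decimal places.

R(smoke detector) = exp(−0.000013 × 2000) = 0.974335
R(releasing panel) = exp(−0.000093 × 2000) = 0.830274
R(manual pull station) = exp(−0.00014 × 2000) = 0.755784
R(pressure switch) = exp(−0.000078 × 2000) = 0.855559
R(abort switch) = exp(−0.00014 × 2000) = 0.755784
Parallel (releasing panel and manual pull station): 1 − (1 − 0.830274)(1 − 0.755784) = 0.958550
Series ([0.958550], pressure switch, and abort switch): 0.958550 × 0.855559 × 0.755784 = 0.619815
Parallel (smoke detector and [0.619815]): 1 − (1 − 0.974335)(1 − 0.619815) = 0.9902

0.9902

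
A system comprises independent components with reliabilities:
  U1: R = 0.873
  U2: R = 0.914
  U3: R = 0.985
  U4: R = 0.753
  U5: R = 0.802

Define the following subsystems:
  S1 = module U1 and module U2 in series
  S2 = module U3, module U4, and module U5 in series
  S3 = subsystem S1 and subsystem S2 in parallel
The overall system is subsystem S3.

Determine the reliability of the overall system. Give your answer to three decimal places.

Series (U1 and U2): 0.87300 × 0.91400 = 0.79792
Series (U3, U4, and U5): 0.98500 × 0.75300 × 0.80200 = 0.59485
Parallel ([0.79792] and [0.59485]): 1 − (1 − 0.79792)(1 − 0.59485) = 0.918

0.918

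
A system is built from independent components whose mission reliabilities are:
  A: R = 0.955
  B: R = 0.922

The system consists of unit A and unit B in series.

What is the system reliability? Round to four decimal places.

0.8805

Series (A and B): 0.955000 × 0.922000 = 0.8805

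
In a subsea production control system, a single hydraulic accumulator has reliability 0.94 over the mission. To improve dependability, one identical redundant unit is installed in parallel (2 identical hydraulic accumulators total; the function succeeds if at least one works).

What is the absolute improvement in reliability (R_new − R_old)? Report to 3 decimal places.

R_before = 0.94
R_after = 1 − (1 − 0.94)^2 = 0.996
ΔR = 0.996 − 0.94 = 0.056

0.056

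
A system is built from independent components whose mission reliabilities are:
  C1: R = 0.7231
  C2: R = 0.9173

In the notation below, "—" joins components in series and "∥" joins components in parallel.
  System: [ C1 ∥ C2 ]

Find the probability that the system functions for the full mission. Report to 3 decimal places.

0.977

Parallel (C1 and C2): 1 − (1 − 0.72310)(1 − 0.91730) = 0.977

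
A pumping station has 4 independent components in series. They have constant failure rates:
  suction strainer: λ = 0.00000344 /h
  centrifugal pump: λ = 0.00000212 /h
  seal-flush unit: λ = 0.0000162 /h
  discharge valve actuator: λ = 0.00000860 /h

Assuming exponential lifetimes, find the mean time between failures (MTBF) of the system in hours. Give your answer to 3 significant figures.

Series of exponential components: λ_sys = Σ λ_i
λ_sys = 0.00000344 + 0.00000212 + 0.0000162 + 0.00000860 = 3.0360e-05 /h
MTBF = 1 / λ_sys = 32900 h

32900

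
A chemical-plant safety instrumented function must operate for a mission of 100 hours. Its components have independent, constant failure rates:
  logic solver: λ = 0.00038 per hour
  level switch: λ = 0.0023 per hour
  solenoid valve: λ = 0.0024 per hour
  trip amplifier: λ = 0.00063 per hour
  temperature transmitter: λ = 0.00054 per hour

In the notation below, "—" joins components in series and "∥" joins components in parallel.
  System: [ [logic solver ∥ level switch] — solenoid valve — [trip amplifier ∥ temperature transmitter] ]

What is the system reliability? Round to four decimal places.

0.7781

R(logic solver) = exp(−0.00038 × 100) = 0.962713
R(level switch) = exp(−0.0023 × 100) = 0.794534
R(solenoid valve) = exp(−0.0024 × 100) = 0.786628
R(trip amplifier) = exp(−0.00063 × 100) = 0.938943
R(temperature transmitter) = exp(−0.00054 × 100) = 0.947432
Parallel (logic solver and level switch): 1 − (1 − 0.962713)(1 − 0.794534) = 0.992339
Parallel (trip amplifier and temperature transmitter): 1 − (1 − 0.938943)(1 − 0.947432) = 0.996790
Series ([0.992339], solenoid valve, and [0.996790]): 0.992339 × 0.786628 × 0.996790 = 0.7781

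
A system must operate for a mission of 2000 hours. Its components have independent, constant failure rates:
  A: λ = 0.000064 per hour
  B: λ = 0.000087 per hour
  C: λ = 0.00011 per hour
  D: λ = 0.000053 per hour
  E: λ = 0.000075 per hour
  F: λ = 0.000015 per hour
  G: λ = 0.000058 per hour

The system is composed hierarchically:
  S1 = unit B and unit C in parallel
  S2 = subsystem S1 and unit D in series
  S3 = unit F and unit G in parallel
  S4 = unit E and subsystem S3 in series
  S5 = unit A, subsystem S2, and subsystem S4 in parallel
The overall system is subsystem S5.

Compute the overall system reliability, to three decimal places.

0.998

R(A) = exp(−0.000064 × 2000) = 0.87985
R(B) = exp(−0.000087 × 2000) = 0.84030
R(C) = exp(−0.00011 × 2000) = 0.80252
R(D) = exp(−0.000053 × 2000) = 0.89942
R(E) = exp(−0.000075 × 2000) = 0.86071
R(F) = exp(−0.000015 × 2000) = 0.97045
R(G) = exp(−0.000058 × 2000) = 0.89048
Parallel (B and C): 1 − (1 − 0.84030)(1 − 0.80252) = 0.96846
Series ([0.96846] and D): 0.96846 × 0.89942 = 0.87105
Parallel (F and G): 1 − (1 − 0.97045)(1 − 0.89048) = 0.99676
Series (E and [0.99676]): 0.86071 × 0.99676 = 0.85792
Parallel (A, [0.87105], and [0.85792]): 1 − (1 − 0.87985)(1 − 0.87105)(1 − 0.85792) = 0.998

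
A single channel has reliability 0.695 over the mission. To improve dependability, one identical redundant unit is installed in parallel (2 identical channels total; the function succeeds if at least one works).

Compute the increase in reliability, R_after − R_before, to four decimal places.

0.2120

R_before = 0.695
R_after = 1 − (1 − 0.695)^2 = 0.9070
ΔR = 0.9070 − 0.695 = 0.2120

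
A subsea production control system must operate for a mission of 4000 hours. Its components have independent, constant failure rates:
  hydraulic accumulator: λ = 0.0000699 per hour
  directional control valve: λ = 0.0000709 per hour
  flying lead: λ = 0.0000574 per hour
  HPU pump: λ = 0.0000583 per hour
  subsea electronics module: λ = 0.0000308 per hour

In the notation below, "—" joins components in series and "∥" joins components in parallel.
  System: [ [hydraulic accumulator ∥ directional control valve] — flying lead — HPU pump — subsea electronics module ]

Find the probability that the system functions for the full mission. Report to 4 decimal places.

0.5230

R(hydraulic accumulator) = exp(−0.0000699 × 4000) = 0.756086
R(directional control valve) = exp(−0.0000709 × 4000) = 0.753068
R(flying lead) = exp(−0.0000574 × 4000) = 0.794851
R(HPU pump) = exp(−0.0000583 × 4000) = 0.791995
R(subsea electronics module) = exp(−0.0000308 × 4000) = 0.884087
Parallel (hydraulic accumulator and directional control valve): 1 − (1 − 0.756086)(1 − 0.753068) = 0.939770
Series ([0.939770], flying lead, HPU pump, and subsea electronics module): 0.939770 × 0.794851 × 0.791995 × 0.884087 = 0.5230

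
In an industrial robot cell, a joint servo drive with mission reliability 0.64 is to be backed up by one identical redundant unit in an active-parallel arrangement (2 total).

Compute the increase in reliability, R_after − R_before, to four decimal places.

0.2304

R_before = 0.64
R_after = 1 − (1 − 0.64)^2 = 0.8704
ΔR = 0.8704 − 0.64 = 0.2304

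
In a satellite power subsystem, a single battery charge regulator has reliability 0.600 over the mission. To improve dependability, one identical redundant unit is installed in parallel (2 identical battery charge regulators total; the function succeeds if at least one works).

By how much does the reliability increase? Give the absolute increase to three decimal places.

0.240

R_before = 0.600
R_after = 1 − (1 − 0.600)^2 = 0.840
ΔR = 0.840 − 0.600 = 0.240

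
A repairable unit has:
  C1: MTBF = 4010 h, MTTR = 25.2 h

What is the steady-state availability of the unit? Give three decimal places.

A(C1) = MTBF/(MTBF+MTTR) = 4010/(4010+25.2) = 0.994

0.994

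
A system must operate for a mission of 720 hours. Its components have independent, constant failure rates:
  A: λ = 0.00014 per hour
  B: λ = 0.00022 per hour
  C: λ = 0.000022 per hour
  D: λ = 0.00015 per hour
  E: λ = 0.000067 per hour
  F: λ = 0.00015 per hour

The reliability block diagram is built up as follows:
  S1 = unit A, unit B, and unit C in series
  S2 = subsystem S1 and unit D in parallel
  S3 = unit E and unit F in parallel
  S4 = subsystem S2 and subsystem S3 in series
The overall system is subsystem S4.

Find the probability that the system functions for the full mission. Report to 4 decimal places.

0.9707

R(A) = exp(−0.00014 × 720) = 0.904114
R(B) = exp(−0.00022 × 720) = 0.853508
R(C) = exp(−0.000022 × 720) = 0.984285
R(D) = exp(−0.00015 × 720) = 0.897628
R(E) = exp(−0.000067 × 720) = 0.952905
R(F) = exp(−0.00015 × 720) = 0.897628
Series (A, B, and C): 0.904114 × 0.853508 × 0.984285 = 0.759542
Parallel ([0.759542] and D): 1 − (1 − 0.759542)(1 − 0.897628) = 0.975384
Parallel (E and F): 1 − (1 − 0.952905)(1 − 0.897628) = 0.995179
Series ([0.975384] and [0.995179]): 0.975384 × 0.995179 = 0.9707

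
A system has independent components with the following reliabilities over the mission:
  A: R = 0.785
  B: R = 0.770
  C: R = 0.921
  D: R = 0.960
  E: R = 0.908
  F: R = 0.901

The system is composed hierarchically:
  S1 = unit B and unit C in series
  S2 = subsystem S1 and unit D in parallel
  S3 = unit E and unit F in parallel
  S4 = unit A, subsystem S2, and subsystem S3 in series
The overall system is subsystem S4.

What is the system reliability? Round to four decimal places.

0.7688

Series (B and C): 0.770000 × 0.921000 = 0.709170
Parallel ([0.709170] and D): 1 − (1 − 0.709170)(1 − 0.960000) = 0.988367
Parallel (E and F): 1 − (1 − 0.908000)(1 − 0.901000) = 0.990892
Series (A, [0.988367], and [0.990892]): 0.785000 × 0.988367 × 0.990892 = 0.7688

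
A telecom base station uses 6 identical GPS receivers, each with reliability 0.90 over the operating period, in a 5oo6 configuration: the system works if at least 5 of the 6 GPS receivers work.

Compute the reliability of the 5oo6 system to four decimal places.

R = Σ_{i=5}^{6} C(6,i) p^i (1−p)^{6−i} with p = 0.90
C(6,5)·0.90^5·0.10^1 = 0.354294
C(6,6)·0.90^6·0.10^0 = 0.531441
Sum = 0.8857

0.8857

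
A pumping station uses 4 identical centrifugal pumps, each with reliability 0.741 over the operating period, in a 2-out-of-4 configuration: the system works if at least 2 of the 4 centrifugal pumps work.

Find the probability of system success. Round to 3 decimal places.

0.944

R = Σ_{i=2}^{4} C(4,i) p^i (1−p)^{4−i} with p = 0.741
C(4,2)·0.741^2·0.259^2 = 0.22100
C(4,3)·0.741^3·0.259^1 = 0.42152
C(4,4)·0.741^4·0.259^0 = 0.30149
Sum = 0.944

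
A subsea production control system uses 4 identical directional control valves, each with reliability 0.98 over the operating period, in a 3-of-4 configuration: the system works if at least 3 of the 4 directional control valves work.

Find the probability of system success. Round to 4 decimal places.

0.9977

R = Σ_{i=3}^{4} C(4,i) p^i (1−p)^{4−i} with p = 0.98
C(4,3)·0.98^3·0.02^1 = 0.075295
C(4,4)·0.98^4·0.02^0 = 0.922368
Sum = 0.9977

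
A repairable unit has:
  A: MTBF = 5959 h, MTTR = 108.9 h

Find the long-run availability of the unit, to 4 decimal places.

A(A) = MTBF/(MTBF+MTTR) = 5959/(5959+108.9) = 0.9821

0.9821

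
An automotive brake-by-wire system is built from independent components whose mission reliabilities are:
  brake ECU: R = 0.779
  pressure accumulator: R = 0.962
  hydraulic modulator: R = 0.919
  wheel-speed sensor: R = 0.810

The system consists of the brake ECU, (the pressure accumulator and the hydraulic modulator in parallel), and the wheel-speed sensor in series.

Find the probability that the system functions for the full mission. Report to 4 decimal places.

Parallel (pressure accumulator and hydraulic modulator): 1 − (1 − 0.962000)(1 − 0.919000) = 0.996922
Series (brake ECU, [0.996922], and wheel-speed sensor): 0.779000 × 0.996922 × 0.810000 = 0.6290

0.6290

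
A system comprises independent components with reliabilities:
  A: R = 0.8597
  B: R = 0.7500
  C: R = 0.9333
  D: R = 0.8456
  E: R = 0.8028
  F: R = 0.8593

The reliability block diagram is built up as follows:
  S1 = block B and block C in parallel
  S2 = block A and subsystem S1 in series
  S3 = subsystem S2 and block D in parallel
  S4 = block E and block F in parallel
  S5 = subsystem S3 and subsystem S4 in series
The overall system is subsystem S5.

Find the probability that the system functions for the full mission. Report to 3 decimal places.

Parallel (B and C): 1 − (1 − 0.75000)(1 − 0.93330) = 0.98333
Series (A and [0.98333]): 0.85970 × 0.98333 = 0.84537
Parallel ([0.84537] and D): 1 − (1 − 0.84537)(1 − 0.84560) = 0.97613
Parallel (E and F): 1 − (1 − 0.80280)(1 − 0.85930) = 0.97225
Series ([0.97613] and [0.97225]): 0.97613 × 0.97225 = 0.949

0.949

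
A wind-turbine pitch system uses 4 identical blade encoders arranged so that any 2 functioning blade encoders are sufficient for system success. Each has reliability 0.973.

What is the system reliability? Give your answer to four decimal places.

0.9999

R = Σ_{i=2}^{4} C(4,i) p^i (1−p)^{4−i} with p = 0.973
C(4,2)·0.973^2·0.027^2 = 0.004141
C(4,3)·0.973^3·0.027^1 = 0.099486
C(4,4)·0.973^4·0.027^0 = 0.896296
Sum = 0.9999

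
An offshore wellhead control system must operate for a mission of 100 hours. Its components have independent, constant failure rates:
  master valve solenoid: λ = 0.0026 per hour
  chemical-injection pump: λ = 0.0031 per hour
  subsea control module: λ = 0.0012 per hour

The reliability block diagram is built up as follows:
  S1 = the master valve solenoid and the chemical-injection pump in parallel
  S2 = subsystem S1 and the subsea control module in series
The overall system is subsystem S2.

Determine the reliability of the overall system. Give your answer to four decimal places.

0.8328

R(master valve solenoid) = exp(−0.0026 × 100) = 0.771052
R(chemical-injection pump) = exp(−0.0031 × 100) = 0.733447
R(subsea control module) = exp(−0.0012 × 100) = 0.886920
Parallel (master valve solenoid and chemical-injection pump): 1 − (1 − 0.771052)(1 − 0.733447) = 0.938973
Series ([0.938973] and subsea control module): 0.938973 × 0.886920 = 0.8328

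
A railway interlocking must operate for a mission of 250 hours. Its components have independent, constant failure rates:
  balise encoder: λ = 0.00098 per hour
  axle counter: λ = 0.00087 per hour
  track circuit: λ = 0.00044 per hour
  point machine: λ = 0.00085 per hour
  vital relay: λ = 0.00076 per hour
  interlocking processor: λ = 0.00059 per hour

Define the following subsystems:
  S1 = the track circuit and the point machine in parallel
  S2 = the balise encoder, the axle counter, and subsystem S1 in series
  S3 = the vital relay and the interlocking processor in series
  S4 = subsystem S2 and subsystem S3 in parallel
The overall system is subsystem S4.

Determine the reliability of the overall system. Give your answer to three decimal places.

0.890

R(balise encoder) = exp(−0.00098 × 250) = 0.78270
R(axle counter) = exp(−0.00087 × 250) = 0.80453
R(track circuit) = exp(−0.00044 × 250) = 0.89583
R(point machine) = exp(−0.00085 × 250) = 0.80856
R(vital relay) = exp(−0.00076 × 250) = 0.82696
R(interlocking processor) = exp(−0.00059 × 250) = 0.86286
Parallel (track circuit and point machine): 1 − (1 − 0.89583)(1 − 0.80856) = 0.98006
Series (balise encoder, axle counter, and [0.98006]): 0.78270 × 0.80453 × 0.98006 = 0.61715
Series (vital relay and interlocking processor): 0.82696 × 0.86286 = 0.71355
Parallel ([0.61715] and [0.71355]): 1 − (1 − 0.61715)(1 − 0.71355) = 0.890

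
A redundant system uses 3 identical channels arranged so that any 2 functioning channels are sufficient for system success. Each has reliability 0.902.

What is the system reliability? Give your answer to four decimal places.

0.9731

R = Σ_{i=2}^{3} C(3,i) p^i (1−p)^{3−i} with p = 0.902
C(3,2)·0.902^2·0.098^1 = 0.239200
C(3,3)·0.902^3·0.098^0 = 0.733871
Sum = 0.9731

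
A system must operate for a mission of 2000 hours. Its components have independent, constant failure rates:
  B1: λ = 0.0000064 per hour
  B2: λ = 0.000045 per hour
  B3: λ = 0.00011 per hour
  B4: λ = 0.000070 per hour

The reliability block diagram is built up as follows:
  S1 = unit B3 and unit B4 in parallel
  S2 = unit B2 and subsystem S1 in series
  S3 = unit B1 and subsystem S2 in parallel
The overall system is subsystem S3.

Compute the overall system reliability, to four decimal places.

0.9986

R(B1) = exp(−0.0000064 × 2000) = 0.987282
R(B2) = exp(−0.000045 × 2000) = 0.913931
R(B3) = exp(−0.00011 × 2000) = 0.802519
R(B4) = exp(−0.000070 × 2000) = 0.869358
Parallel (B3 and B4): 1 − (1 − 0.802519)(1 − 0.869358) = 0.974201
Series (B2 and [0.974201]): 0.913931 × 0.974201 = 0.890352
Parallel (B1 and [0.890352]): 1 − (1 − 0.987282)(1 − 0.890352) = 0.9986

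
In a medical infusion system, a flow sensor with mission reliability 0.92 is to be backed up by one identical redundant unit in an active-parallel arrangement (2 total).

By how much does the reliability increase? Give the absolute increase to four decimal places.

0.0736

R_before = 0.92
R_after = 1 − (1 − 0.92)^2 = 0.9936
ΔR = 0.9936 − 0.92 = 0.0736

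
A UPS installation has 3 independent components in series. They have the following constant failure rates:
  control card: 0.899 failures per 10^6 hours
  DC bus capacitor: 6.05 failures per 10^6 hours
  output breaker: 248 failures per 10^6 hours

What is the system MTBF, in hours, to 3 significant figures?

Series of exponential components: λ_sys = Σ λ_i
λ_sys = 0.000000899 + 0.00000605 + 0.000248 = 2.5495e-04 /h
MTBF = 1 / λ_sys = 3920 h

3920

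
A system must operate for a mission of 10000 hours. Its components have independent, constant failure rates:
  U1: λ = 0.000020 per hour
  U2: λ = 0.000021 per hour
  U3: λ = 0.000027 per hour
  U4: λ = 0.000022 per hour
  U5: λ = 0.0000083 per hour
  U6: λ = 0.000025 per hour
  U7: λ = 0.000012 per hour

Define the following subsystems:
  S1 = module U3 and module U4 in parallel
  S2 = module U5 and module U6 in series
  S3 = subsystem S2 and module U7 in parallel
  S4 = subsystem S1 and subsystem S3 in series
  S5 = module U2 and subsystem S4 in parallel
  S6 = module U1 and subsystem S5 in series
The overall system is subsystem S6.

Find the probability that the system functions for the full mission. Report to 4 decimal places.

R(U1) = exp(−0.000020 × 10000) = 0.818731
R(U2) = exp(−0.000021 × 10000) = 0.810584
R(U3) = exp(−0.000027 × 10000) = 0.763379
R(U4) = exp(−0.000022 × 10000) = 0.802519
R(U5) = exp(−0.0000083 × 10000) = 0.920351
R(U6) = exp(−0.000025 × 10000) = 0.778801
R(U7) = exp(−0.000012 × 10000) = 0.886920
Parallel (U3 and U4): 1 − (1 − 0.763379)(1 − 0.802519) = 0.953272
Series (U5 and U6): 0.920351 × 0.778801 = 0.716770
Parallel ([0.716770] and U7): 1 − (1 − 0.716770)(1 − 0.886920) = 0.967972
Series ([0.953272] and [0.967972]): 0.953272 × 0.967972 = 0.922741
Parallel (U2 and [0.922741]): 1 − (1 − 0.810584)(1 − 0.922741) = 0.985366
Series (U1 and [0.985366]): 0.818731 × 0.985366 = 0.8067

0.8067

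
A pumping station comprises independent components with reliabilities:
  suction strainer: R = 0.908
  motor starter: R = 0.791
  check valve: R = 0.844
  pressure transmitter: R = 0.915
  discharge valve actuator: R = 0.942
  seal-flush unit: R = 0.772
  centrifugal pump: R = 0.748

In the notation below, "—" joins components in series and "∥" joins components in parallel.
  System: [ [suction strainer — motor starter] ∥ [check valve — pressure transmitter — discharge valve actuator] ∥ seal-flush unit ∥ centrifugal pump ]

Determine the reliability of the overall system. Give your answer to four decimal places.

0.9956

Series (suction strainer and motor starter): 0.908000 × 0.791000 = 0.718228
Series (check valve, pressure transmitter, and discharge valve actuator): 0.844000 × 0.915000 × 0.942000 = 0.727469
Parallel ([0.718228], [0.727469], seal-flush unit, and centrifugal pump): 1 − (1 − 0.718228)(1 − 0.727469)(1 − 0.772000)(1 − 0.748000) = 0.9956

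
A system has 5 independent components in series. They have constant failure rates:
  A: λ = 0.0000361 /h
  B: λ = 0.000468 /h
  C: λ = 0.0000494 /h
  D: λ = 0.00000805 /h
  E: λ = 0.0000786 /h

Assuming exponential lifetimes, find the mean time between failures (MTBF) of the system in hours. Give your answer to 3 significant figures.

1560

Series of exponential components: λ_sys = Σ λ_i
λ_sys = 0.0000361 + 0.000468 + 0.0000494 + 0.00000805 + 0.0000786 = 6.4015e-04 /h
MTBF = 1 / λ_sys = 1560 h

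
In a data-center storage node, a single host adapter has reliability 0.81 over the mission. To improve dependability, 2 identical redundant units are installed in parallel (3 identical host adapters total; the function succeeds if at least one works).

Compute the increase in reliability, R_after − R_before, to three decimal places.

R_before = 0.81
R_after = 1 − (1 − 0.81)^3 = 0.993
ΔR = 0.993 − 0.81 = 0.183

0.183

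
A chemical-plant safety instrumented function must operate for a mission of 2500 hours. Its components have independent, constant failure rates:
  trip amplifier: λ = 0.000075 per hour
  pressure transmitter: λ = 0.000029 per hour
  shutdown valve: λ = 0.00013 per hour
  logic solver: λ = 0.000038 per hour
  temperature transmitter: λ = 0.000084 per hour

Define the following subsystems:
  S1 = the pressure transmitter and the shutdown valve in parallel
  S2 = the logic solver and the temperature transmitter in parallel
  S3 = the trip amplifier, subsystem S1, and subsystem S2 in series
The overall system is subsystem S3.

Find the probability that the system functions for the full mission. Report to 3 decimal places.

R(trip amplifier) = exp(−0.000075 × 2500) = 0.82903
R(pressure transmitter) = exp(−0.000029 × 2500) = 0.93007
R(shutdown valve) = exp(−0.00013 × 2500) = 0.72253
R(logic solver) = exp(−0.000038 × 2500) = 0.90937
R(temperature transmitter) = exp(−0.000084 × 2500) = 0.81058
Parallel (pressure transmitter and shutdown valve): 1 − (1 − 0.93007)(1 − 0.72253) = 0.98060
Parallel (logic solver and temperature transmitter): 1 − (1 − 0.90937)(1 − 0.81058) = 0.98283
Series (trip amplifier, [0.98060], and [0.98283]): 0.82903 × 0.98060 × 0.98283 = 0.799

0.799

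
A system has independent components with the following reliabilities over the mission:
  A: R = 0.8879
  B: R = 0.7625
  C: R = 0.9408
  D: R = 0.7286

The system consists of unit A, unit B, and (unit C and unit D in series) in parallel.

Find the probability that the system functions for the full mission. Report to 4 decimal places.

0.9916

Series (C and D): 0.940800 × 0.728600 = 0.685467
Parallel (A, B, and [0.685467]): 1 − (1 − 0.887900)(1 − 0.762500)(1 − 0.685467) = 0.9916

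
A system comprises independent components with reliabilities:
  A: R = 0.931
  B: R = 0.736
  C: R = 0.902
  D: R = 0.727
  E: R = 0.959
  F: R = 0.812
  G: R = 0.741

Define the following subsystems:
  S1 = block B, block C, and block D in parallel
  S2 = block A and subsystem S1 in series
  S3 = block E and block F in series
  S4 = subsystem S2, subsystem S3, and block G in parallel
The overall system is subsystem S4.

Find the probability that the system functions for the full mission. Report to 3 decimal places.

Parallel (B, C, and D): 1 − (1 − 0.73600)(1 − 0.90200)(1 − 0.72700) = 0.99294
Series (A and [0.99294]): 0.93100 × 0.99294 = 0.92443
Series (E and F): 0.95900 × 0.81200 = 0.77871
Parallel ([0.92443], [0.77871], and G): 1 − (1 − 0.92443)(1 − 0.77871)(1 − 0.74100) = 0.996

0.996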